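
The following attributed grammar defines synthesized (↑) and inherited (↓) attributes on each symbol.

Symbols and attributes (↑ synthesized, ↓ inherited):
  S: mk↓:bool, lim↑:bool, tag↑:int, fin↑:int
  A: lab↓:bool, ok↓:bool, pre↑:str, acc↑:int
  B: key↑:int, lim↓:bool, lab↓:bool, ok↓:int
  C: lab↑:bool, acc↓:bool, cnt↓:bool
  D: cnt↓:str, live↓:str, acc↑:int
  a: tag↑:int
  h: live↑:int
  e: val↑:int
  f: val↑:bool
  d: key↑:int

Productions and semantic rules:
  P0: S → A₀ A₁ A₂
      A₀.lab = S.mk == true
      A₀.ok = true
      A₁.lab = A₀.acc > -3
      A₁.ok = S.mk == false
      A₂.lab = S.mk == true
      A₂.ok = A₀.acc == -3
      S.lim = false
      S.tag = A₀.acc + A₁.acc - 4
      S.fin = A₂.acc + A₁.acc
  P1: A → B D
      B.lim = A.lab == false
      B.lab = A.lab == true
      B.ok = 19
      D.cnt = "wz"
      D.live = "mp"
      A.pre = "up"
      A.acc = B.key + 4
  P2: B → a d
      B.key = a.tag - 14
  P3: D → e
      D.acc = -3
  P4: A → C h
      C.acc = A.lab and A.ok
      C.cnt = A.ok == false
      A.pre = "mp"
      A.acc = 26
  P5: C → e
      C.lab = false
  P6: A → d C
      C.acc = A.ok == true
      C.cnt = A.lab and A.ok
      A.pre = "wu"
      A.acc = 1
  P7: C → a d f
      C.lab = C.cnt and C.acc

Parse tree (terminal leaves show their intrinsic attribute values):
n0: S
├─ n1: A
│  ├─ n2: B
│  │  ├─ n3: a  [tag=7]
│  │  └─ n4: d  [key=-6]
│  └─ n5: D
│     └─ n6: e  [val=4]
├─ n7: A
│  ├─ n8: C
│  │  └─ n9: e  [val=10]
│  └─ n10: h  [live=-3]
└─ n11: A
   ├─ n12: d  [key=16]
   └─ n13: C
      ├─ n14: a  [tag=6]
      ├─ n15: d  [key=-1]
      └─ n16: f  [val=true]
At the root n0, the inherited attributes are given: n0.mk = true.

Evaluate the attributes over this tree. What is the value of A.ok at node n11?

1. n0.mk = true  [given at root]
2. n1.lab = true  [S.mk == true]
3. n1.ok = true  [true]
4. n2.lim = false  [A.lab == false]
5. n2.lab = true  [A.lab == true]
6. n2.ok = 19  [19]
7. n3.tag = 7  [terminal]
8. n4.key = -6  [terminal]
9. n2.key = -7  [a.tag - 14]
10. n5.cnt = "wz"  ["wz"]
11. n5.live = "mp"  ["mp"]
12. n6.val = 4  [terminal]
13. n5.acc = -3  [-3]
14. n1.pre = "up"  ["up"]
15. n1.acc = -3  [B.key + 4]
16. n7.lab = false  [A₀.acc > -3]
17. n7.ok = false  [S.mk == false]
18. n8.acc = false  [A.lab and A.ok]
19. n8.cnt = true  [A.ok == false]
20. n9.val = 10  [terminal]
21. n8.lab = false  [false]
22. n10.live = -3  [terminal]
23. n7.pre = "mp"  ["mp"]
24. n7.acc = 26  [26]
25. n11.lab = true  [S.mk == true]
26. n11.ok = true  [A₀.acc == -3]
27. n12.key = 16  [terminal]
28. n13.acc = true  [A.ok == true]
29. n13.cnt = true  [A.lab and A.ok]
30. n14.tag = 6  [terminal]
31. n15.key = -1  [terminal]
32. n16.val = true  [terminal]
33. n13.lab = true  [C.cnt and C.acc]
34. n11.pre = "wu"  ["wu"]
35. n11.acc = 1  [1]
36. n0.lim = false  [false]
37. n0.tag = 19  [A₀.acc + A₁.acc - 4]
38. n0.fin = 27  [A₂.acc + A₁.acc]

true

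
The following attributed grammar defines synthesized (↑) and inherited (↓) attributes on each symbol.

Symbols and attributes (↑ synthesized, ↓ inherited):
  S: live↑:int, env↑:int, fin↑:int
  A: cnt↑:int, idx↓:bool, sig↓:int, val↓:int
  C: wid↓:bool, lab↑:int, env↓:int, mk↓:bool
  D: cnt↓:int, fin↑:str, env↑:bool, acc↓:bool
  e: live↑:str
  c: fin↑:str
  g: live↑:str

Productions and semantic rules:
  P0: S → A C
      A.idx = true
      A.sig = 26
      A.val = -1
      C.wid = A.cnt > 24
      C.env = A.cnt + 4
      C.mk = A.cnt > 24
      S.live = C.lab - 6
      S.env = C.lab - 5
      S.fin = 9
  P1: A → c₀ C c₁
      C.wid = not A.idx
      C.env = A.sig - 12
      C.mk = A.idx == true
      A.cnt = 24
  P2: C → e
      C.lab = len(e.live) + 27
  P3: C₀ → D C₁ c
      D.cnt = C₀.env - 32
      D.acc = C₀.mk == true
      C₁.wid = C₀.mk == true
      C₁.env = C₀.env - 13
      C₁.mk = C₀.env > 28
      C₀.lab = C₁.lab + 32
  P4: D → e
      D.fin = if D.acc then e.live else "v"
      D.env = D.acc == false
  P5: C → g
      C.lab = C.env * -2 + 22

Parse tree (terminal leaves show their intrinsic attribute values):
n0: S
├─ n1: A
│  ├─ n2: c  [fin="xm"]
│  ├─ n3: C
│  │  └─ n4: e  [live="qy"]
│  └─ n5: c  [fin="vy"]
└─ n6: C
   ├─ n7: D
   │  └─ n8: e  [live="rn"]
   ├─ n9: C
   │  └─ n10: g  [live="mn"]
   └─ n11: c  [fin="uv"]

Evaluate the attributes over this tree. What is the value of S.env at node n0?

1. n1.idx = true  [true]
2. n1.sig = 26  [26]
3. n1.val = -1  [-1]
4. n2.fin = "xm"  [terminal]
5. n3.wid = false  [not A.idx]
6. n3.env = 14  [A.sig - 12]
7. n3.mk = true  [A.idx == true]
8. n4.live = "qy"  [terminal]
9. n3.lab = 29  [len(e.live) + 27]
10. n5.fin = "vy"  [terminal]
11. n1.cnt = 24  [24]
12. n6.wid = false  [A.cnt > 24]
13. n6.env = 28  [A.cnt + 4]
14. n6.mk = false  [A.cnt > 24]
15. n7.cnt = -4  [C₀.env - 32]
16. n7.acc = false  [C₀.mk == true]
17. n8.live = "rn"  [terminal]
18. n7.fin = "v"  [if D.acc then e.live else "v"]
19. n7.env = true  [D.acc == false]
20. n9.wid = false  [C₀.mk == true]
21. n9.env = 15  [C₀.env - 13]
22. n9.mk = false  [C₀.env > 28]
23. n10.live = "mn"  [terminal]
24. n9.lab = -8  [C.env * -2 + 22]
25. n11.fin = "uv"  [terminal]
26. n6.lab = 24  [C₁.lab + 32]
27. n0.live = 18  [C.lab - 6]
28. n0.env = 19  [C.lab - 5]
29. n0.fin = 9  [9]

19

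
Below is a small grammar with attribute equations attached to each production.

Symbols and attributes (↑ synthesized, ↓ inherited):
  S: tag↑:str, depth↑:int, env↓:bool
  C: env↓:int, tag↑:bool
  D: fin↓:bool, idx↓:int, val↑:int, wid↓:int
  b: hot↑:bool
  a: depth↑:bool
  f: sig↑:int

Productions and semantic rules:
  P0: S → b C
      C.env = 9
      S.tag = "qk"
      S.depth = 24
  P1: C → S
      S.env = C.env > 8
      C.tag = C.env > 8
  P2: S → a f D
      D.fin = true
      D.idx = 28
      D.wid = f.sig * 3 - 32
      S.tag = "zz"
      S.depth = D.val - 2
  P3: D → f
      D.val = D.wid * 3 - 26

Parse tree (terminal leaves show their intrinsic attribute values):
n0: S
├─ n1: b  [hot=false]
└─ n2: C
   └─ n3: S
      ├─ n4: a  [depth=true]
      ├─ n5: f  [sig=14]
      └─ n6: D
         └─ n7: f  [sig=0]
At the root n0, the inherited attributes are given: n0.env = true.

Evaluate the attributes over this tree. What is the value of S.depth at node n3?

2

1. n0.env = true  [given at root]
2. n1.hot = false  [terminal]
3. n2.env = 9  [9]
4. n3.env = true  [C.env > 8]
5. n4.depth = true  [terminal]
6. n5.sig = 14  [terminal]
7. n6.fin = true  [true]
8. n6.idx = 28  [28]
9. n6.wid = 10  [f.sig * 3 - 32]
10. n7.sig = 0  [terminal]
11. n6.val = 4  [D.wid * 3 - 26]
12. n3.tag = "zz"  ["zz"]
13. n3.depth = 2  [D.val - 2]
14. n2.tag = true  [C.env > 8]
15. n0.tag = "qk"  ["qk"]
16. n0.depth = 24  [24]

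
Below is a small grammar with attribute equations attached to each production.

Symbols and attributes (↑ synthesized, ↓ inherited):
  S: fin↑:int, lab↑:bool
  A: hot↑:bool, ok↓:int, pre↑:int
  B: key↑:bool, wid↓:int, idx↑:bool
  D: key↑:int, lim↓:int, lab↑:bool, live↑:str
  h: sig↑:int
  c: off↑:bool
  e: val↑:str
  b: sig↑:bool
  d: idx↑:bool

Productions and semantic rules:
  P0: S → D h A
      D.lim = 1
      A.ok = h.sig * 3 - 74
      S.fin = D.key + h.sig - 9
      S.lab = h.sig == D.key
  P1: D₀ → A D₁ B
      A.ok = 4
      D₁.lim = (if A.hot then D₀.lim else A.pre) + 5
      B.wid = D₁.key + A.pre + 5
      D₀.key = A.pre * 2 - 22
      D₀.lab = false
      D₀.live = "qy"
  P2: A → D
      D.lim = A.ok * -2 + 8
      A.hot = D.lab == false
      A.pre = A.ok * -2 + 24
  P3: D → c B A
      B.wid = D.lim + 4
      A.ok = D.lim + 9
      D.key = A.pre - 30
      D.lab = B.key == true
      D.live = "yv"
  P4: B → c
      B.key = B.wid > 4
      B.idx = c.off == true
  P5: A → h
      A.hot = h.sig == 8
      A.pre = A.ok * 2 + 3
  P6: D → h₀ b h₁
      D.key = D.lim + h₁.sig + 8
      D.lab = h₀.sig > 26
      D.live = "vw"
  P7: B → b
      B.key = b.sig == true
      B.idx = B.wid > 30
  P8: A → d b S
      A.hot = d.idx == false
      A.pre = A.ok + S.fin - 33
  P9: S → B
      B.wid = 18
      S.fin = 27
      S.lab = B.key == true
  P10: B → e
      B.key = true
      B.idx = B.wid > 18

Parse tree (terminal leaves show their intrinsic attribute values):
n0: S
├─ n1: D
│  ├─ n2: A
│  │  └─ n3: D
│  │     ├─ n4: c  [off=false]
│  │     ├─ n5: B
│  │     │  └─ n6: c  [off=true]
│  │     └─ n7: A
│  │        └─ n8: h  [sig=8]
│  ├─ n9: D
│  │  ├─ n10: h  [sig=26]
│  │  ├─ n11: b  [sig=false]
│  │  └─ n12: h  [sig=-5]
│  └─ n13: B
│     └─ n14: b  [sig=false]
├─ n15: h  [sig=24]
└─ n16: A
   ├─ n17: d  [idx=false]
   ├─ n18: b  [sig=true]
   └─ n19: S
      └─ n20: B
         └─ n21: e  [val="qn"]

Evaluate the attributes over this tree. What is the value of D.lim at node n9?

6

1. n1.lim = 1  [1]
2. n2.ok = 4  [4]
3. n3.lim = 0  [A.ok * -2 + 8]
4. n4.off = false  [terminal]
5. n5.wid = 4  [D.lim + 4]
6. n6.off = true  [terminal]
7. n5.key = false  [B.wid > 4]
8. n5.idx = true  [c.off == true]
9. n7.ok = 9  [D.lim + 9]
10. n8.sig = 8  [terminal]
11. n7.hot = true  [h.sig == 8]
12. n7.pre = 21  [A.ok * 2 + 3]
13. n3.key = -9  [A.pre - 30]
14. n3.lab = false  [B.key == true]
15. n3.live = "yv"  ["yv"]
16. n2.hot = true  [D.lab == false]
17. n2.pre = 16  [A.ok * -2 + 24]
18. n9.lim = 6  [(if A.hot then D₀.lim else A.pre) + 5]
19. n10.sig = 26  [terminal]
20. n11.sig = false  [terminal]
21. n12.sig = -5  [terminal]
22. n9.key = 9  [D.lim + h₁.sig + 8]
23. n9.lab = false  [h₀.sig > 26]
24. n9.live = "vw"  ["vw"]
25. n13.wid = 30  [D₁.key + A.pre + 5]
26. n14.sig = false  [terminal]
27. n13.key = false  [b.sig == true]
28. n13.idx = false  [B.wid > 30]
29. n1.key = 10  [A.pre * 2 - 22]
30. n1.lab = false  [false]
31. n1.live = "qy"  ["qy"]
32. n15.sig = 24  [terminal]
33. n16.ok = -2  [h.sig * 3 - 74]
34. n17.idx = false  [terminal]
35. n18.sig = true  [terminal]
36. n20.wid = 18  [18]
37. n21.val = "qn"  [terminal]
38. n20.key = true  [true]
39. n20.idx = false  [B.wid > 18]
40. n19.fin = 27  [27]
41. n19.lab = true  [B.key == true]
42. n16.hot = true  [d.idx == false]
43. n16.pre = -8  [A.ok + S.fin - 33]
44. n0.fin = 25  [D.key + h.sig - 9]
45. n0.lab = false  [h.sig == D.key]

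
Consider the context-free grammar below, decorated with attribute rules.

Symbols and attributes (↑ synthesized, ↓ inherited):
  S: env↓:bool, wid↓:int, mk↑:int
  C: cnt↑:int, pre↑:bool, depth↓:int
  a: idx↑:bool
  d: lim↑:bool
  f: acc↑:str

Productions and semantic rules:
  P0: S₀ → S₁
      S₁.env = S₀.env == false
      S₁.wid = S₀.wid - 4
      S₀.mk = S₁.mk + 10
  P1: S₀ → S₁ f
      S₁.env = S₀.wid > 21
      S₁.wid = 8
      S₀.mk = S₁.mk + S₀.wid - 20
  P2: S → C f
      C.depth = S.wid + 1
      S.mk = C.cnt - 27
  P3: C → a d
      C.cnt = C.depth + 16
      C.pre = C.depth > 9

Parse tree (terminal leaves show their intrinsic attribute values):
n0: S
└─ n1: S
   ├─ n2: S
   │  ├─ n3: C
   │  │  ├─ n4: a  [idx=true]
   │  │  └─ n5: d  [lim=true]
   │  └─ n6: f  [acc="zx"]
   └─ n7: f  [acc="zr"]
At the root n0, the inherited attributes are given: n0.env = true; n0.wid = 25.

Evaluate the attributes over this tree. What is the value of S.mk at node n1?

-1

1. n0.env = true  [given at root]
2. n0.wid = 25  [given at root]
3. n1.env = false  [S₀.env == false]
4. n1.wid = 21  [S₀.wid - 4]
5. n2.env = false  [S₀.wid > 21]
6. n2.wid = 8  [8]
7. n3.depth = 9  [S.wid + 1]
8. n4.idx = true  [terminal]
9. n5.lim = true  [terminal]
10. n3.cnt = 25  [C.depth + 16]
11. n3.pre = false  [C.depth > 9]
12. n6.acc = "zx"  [terminal]
13. n2.mk = -2  [C.cnt - 27]
14. n7.acc = "zr"  [terminal]
15. n1.mk = -1  [S₁.mk + S₀.wid - 20]
16. n0.mk = 9  [S₁.mk + 10]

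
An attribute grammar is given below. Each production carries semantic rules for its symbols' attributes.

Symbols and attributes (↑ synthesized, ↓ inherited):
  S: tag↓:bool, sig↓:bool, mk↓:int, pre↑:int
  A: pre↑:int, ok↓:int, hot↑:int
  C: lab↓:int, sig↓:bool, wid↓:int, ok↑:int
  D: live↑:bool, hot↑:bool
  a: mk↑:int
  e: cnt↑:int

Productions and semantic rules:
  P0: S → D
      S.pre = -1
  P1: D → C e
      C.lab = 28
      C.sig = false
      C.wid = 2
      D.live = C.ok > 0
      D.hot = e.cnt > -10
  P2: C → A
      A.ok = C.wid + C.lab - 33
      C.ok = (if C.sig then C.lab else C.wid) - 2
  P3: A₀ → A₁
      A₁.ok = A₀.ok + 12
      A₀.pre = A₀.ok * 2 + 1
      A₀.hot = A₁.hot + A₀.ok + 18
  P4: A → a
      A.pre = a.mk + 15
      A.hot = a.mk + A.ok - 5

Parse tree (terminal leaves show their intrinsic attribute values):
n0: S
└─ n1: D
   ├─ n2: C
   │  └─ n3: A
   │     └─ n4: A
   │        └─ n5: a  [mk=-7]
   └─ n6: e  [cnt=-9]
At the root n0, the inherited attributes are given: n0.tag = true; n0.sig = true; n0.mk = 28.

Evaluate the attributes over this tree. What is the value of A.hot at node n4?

1. n0.tag = true  [given at root]
2. n0.sig = true  [given at root]
3. n0.mk = 28  [given at root]
4. n2.lab = 28  [28]
5. n2.sig = false  [false]
6. n2.wid = 2  [2]
7. n3.ok = -3  [C.wid + C.lab - 33]
8. n4.ok = 9  [A₀.ok + 12]
9. n5.mk = -7  [terminal]
10. n4.pre = 8  [a.mk + 15]
11. n4.hot = -3  [a.mk + A.ok - 5]
12. n3.pre = -5  [A₀.ok * 2 + 1]
13. n3.hot = 12  [A₁.hot + A₀.ok + 18]
14. n2.ok = 0  [(if C.sig then C.lab else C.wid) - 2]
15. n6.cnt = -9  [terminal]
16. n1.live = false  [C.ok > 0]
17. n1.hot = true  [e.cnt > -10]
18. n0.pre = -1  [-1]

-3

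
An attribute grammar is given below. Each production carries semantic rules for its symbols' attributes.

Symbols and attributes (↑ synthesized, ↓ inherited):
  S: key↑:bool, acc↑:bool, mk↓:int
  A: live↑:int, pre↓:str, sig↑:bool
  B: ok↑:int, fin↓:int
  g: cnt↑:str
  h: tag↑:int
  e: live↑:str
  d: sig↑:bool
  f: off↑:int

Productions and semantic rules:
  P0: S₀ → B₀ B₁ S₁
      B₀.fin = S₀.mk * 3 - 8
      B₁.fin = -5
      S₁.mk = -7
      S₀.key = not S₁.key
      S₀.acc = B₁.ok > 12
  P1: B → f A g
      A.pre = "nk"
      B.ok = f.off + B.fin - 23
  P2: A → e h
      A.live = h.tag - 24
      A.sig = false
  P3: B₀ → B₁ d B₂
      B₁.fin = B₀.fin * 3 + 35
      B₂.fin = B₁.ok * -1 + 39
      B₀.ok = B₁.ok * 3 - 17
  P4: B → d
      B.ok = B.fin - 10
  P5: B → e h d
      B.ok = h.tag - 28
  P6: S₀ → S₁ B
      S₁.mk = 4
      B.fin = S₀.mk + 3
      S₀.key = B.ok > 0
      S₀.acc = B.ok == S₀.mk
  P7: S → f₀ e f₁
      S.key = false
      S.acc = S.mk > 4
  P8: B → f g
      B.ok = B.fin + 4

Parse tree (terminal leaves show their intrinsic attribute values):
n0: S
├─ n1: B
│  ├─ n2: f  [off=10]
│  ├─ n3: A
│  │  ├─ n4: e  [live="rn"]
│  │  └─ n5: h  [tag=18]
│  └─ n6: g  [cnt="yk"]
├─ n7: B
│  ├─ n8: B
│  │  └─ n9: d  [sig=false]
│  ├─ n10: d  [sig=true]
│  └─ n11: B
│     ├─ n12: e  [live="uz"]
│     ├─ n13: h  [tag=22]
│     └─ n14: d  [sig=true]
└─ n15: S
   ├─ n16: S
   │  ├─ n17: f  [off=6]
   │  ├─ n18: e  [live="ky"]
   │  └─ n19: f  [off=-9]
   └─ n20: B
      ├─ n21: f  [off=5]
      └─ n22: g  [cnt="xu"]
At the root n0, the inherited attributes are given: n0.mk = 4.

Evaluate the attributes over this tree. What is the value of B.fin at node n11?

1. n0.mk = 4  [given at root]
2. n1.fin = 4  [S₀.mk * 3 - 8]
3. n2.off = 10  [terminal]
4. n3.pre = "nk"  ["nk"]
5. n4.live = "rn"  [terminal]
6. n5.tag = 18  [terminal]
7. n3.live = -6  [h.tag - 24]
8. n3.sig = false  [false]
9. n6.cnt = "yk"  [terminal]
10. n1.ok = -9  [f.off + B.fin - 23]
11. n7.fin = -5  [-5]
12. n8.fin = 20  [B₀.fin * 3 + 35]
13. n9.sig = false  [terminal]
14. n8.ok = 10  [B.fin - 10]
15. n10.sig = true  [terminal]
16. n11.fin = 29  [B₁.ok * -1 + 39]
17. n12.live = "uz"  [terminal]
18. n13.tag = 22  [terminal]
19. n14.sig = true  [terminal]
20. n11.ok = -6  [h.tag - 28]
21. n7.ok = 13  [B₁.ok * 3 - 17]
22. n15.mk = -7  [-7]
23. n16.mk = 4  [4]
24. n17.off = 6  [terminal]
25. n18.live = "ky"  [terminal]
26. n19.off = -9  [terminal]
27. n16.key = false  [false]
28. n16.acc = false  [S.mk > 4]
29. n20.fin = -4  [S₀.mk + 3]
30. n21.off = 5  [terminal]
31. n22.cnt = "xu"  [terminal]
32. n20.ok = 0  [B.fin + 4]
33. n15.key = false  [B.ok > 0]
34. n15.acc = false  [B.ok == S₀.mk]
35. n0.key = true  [not S₁.key]
36. n0.acc = true  [B₁.ok > 12]

29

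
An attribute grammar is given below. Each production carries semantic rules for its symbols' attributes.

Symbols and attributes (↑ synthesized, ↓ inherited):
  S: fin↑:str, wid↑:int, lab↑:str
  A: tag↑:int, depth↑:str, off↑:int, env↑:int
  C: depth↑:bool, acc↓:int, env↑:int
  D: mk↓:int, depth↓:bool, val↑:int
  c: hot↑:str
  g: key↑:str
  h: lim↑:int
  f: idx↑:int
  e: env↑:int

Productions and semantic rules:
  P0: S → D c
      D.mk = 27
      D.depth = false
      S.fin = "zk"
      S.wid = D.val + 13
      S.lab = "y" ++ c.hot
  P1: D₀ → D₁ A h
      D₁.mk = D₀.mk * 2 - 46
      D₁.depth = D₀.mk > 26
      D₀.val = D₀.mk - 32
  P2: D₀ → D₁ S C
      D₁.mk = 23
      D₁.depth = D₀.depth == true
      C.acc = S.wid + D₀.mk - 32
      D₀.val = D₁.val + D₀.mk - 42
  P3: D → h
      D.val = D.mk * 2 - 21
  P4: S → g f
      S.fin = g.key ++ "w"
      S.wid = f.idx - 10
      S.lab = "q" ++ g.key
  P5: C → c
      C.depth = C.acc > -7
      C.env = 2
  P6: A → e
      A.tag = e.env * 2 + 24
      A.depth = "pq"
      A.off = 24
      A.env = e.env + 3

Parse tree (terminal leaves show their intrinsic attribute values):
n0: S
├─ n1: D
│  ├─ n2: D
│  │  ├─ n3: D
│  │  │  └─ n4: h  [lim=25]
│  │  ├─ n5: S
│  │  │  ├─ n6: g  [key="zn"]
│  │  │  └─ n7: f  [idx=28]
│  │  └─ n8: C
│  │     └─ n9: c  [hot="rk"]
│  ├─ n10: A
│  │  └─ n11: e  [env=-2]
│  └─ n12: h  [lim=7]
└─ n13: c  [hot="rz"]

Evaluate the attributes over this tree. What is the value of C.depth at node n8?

true

1. n1.mk = 27  [27]
2. n1.depth = false  [false]
3. n2.mk = 8  [D₀.mk * 2 - 46]
4. n2.depth = true  [D₀.mk > 26]
5. n3.mk = 23  [23]
6. n3.depth = true  [D₀.depth == true]
7. n4.lim = 25  [terminal]
8. n3.val = 25  [D.mk * 2 - 21]
9. n6.key = "zn"  [terminal]
10. n7.idx = 28  [terminal]
11. n5.fin = "znw"  [g.key ++ "w"]
12. n5.wid = 18  [f.idx - 10]
13. n5.lab = "qzn"  ["q" ++ g.key]
14. n8.acc = -6  [S.wid + D₀.mk - 32]
15. n9.hot = "rk"  [terminal]
16. n8.depth = true  [C.acc > -7]
17. n8.env = 2  [2]
18. n2.val = -9  [D₁.val + D₀.mk - 42]
19. n11.env = -2  [terminal]
20. n10.tag = 20  [e.env * 2 + 24]
21. n10.depth = "pq"  ["pq"]
22. n10.off = 24  [24]
23. n10.env = 1  [e.env + 3]
24. n12.lim = 7  [terminal]
25. n1.val = -5  [D₀.mk - 32]
26. n13.hot = "rz"  [terminal]
27. n0.fin = "zk"  ["zk"]
28. n0.wid = 8  [D.val + 13]
29. n0.lab = "yrz"  ["y" ++ c.hot]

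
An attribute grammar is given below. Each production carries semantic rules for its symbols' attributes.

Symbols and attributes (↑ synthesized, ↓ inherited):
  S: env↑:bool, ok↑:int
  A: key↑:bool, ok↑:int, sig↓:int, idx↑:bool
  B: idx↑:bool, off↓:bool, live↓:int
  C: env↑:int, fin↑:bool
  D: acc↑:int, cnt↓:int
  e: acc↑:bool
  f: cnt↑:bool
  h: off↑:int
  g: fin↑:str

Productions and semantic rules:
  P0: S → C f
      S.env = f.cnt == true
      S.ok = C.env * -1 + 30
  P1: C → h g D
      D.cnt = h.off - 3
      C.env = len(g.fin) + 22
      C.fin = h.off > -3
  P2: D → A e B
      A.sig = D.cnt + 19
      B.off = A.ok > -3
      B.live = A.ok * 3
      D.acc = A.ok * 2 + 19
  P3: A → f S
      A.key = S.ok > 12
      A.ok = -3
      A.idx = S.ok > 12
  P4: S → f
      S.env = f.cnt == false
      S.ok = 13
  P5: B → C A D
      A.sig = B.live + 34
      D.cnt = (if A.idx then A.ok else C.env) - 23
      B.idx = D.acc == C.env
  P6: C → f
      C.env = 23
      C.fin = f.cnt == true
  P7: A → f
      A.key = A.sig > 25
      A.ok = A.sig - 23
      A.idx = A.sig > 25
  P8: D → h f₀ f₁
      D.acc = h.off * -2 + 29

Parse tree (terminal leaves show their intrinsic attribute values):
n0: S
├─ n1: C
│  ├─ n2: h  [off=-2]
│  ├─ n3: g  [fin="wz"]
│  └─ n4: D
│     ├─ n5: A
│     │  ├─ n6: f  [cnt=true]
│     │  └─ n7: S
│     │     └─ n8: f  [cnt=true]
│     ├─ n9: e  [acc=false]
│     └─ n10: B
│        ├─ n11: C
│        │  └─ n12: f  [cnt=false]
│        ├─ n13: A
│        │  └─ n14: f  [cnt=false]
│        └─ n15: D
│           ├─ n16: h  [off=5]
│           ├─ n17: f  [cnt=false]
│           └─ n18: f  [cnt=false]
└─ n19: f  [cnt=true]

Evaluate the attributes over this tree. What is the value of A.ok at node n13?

2

1. n2.off = -2  [terminal]
2. n3.fin = "wz"  [terminal]
3. n4.cnt = -5  [h.off - 3]
4. n5.sig = 14  [D.cnt + 19]
5. n6.cnt = true  [terminal]
6. n8.cnt = true  [terminal]
7. n7.env = false  [f.cnt == false]
8. n7.ok = 13  [13]
9. n5.key = true  [S.ok > 12]
10. n5.ok = -3  [-3]
11. n5.idx = true  [S.ok > 12]
12. n9.acc = false  [terminal]
13. n10.off = false  [A.ok > -3]
14. n10.live = -9  [A.ok * 3]
15. n12.cnt = false  [terminal]
16. n11.env = 23  [23]
17. n11.fin = false  [f.cnt == true]
18. n13.sig = 25  [B.live + 34]
19. n14.cnt = false  [terminal]
20. n13.key = false  [A.sig > 25]
21. n13.ok = 2  [A.sig - 23]
22. n13.idx = false  [A.sig > 25]
23. n15.cnt = 0  [(if A.idx then A.ok else C.env) - 23]
24. n16.off = 5  [terminal]
25. n17.cnt = false  [terminal]
26. n18.cnt = false  [terminal]
27. n15.acc = 19  [h.off * -2 + 29]
28. n10.idx = false  [D.acc == C.env]
29. n4.acc = 13  [A.ok * 2 + 19]
30. n1.env = 24  [len(g.fin) + 22]
31. n1.fin = true  [h.off > -3]
32. n19.cnt = true  [terminal]
33. n0.env = true  [f.cnt == true]
34. n0.ok = 6  [C.env * -1 + 30]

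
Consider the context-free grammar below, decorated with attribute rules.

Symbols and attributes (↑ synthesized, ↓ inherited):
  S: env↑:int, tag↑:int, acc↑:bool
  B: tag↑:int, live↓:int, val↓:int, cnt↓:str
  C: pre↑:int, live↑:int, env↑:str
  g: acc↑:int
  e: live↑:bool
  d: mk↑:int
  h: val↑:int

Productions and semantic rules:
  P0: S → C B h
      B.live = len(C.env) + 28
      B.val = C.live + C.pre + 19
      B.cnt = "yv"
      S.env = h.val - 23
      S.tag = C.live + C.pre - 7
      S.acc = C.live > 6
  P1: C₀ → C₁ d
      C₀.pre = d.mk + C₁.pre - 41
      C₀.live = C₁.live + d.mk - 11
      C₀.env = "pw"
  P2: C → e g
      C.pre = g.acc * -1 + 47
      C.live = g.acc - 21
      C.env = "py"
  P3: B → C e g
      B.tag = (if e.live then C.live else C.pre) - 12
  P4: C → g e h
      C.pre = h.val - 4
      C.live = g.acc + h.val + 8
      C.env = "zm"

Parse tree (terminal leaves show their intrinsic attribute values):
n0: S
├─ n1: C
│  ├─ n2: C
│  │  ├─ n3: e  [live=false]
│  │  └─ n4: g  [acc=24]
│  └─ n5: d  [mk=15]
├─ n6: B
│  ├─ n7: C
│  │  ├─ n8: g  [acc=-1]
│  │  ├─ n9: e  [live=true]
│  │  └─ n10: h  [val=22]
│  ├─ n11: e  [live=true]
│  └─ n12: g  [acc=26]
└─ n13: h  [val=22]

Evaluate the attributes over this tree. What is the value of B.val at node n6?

1. n3.live = false  [terminal]
2. n4.acc = 24  [terminal]
3. n2.pre = 23  [g.acc * -1 + 47]
4. n2.live = 3  [g.acc - 21]
5. n2.env = "py"  ["py"]
6. n5.mk = 15  [terminal]
7. n1.pre = -3  [d.mk + C₁.pre - 41]
8. n1.live = 7  [C₁.live + d.mk - 11]
9. n1.env = "pw"  ["pw"]
10. n6.live = 30  [len(C.env) + 28]
11. n6.val = 23  [C.live + C.pre + 19]
12. n6.cnt = "yv"  ["yv"]
13. n8.acc = -1  [terminal]
14. n9.live = true  [terminal]
15. n10.val = 22  [terminal]
16. n7.pre = 18  [h.val - 4]
17. n7.live = 29  [g.acc + h.val + 8]
18. n7.env = "zm"  ["zm"]
19. n11.live = true  [terminal]
20. n12.acc = 26  [terminal]
21. n6.tag = 17  [(if e.live then C.live else C.pre) - 12]
22. n13.val = 22  [terminal]
23. n0.env = -1  [h.val - 23]
24. n0.tag = -3  [C.live + C.pre - 7]
25. n0.acc = true  [C.live > 6]

23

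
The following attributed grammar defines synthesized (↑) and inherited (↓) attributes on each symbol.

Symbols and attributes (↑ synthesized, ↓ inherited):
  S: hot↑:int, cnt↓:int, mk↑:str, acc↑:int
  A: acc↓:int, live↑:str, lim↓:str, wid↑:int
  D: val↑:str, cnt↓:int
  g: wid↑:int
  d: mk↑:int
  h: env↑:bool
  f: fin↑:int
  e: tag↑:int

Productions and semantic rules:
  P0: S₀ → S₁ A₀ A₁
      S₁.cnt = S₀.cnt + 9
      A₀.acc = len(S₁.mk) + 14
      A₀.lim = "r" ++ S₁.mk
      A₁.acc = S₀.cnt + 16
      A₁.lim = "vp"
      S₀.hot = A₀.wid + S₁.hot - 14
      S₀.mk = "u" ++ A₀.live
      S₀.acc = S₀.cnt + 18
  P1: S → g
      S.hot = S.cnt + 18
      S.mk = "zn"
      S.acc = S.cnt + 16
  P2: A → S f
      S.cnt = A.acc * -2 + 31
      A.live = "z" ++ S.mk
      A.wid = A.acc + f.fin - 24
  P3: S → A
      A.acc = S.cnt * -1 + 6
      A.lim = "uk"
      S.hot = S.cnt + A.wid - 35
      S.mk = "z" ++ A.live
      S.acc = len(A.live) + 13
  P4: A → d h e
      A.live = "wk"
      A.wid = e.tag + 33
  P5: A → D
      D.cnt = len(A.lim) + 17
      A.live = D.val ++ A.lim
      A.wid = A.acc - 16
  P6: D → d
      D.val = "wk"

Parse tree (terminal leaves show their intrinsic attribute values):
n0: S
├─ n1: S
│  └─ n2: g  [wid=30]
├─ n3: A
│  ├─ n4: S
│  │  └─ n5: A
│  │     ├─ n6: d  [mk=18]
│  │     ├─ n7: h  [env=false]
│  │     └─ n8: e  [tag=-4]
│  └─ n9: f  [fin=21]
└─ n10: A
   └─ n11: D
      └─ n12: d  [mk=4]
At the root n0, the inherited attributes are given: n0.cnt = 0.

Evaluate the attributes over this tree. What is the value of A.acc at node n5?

7

1. n0.cnt = 0  [given at root]
2. n1.cnt = 9  [S₀.cnt + 9]
3. n2.wid = 30  [terminal]
4. n1.hot = 27  [S.cnt + 18]
5. n1.mk = "zn"  ["zn"]
6. n1.acc = 25  [S.cnt + 16]
7. n3.acc = 16  [len(S₁.mk) + 14]
8. n3.lim = "rzn"  ["r" ++ S₁.mk]
9. n4.cnt = -1  [A.acc * -2 + 31]
10. n5.acc = 7  [S.cnt * -1 + 6]
11. n5.lim = "uk"  ["uk"]
12. n6.mk = 18  [terminal]
13. n7.env = false  [terminal]
14. n8.tag = -4  [terminal]
15. n5.live = "wk"  ["wk"]
16. n5.wid = 29  [e.tag + 33]
17. n4.hot = -7  [S.cnt + A.wid - 35]
18. n4.mk = "zwk"  ["z" ++ A.live]
19. n4.acc = 15  [len(A.live) + 13]
20. n9.fin = 21  [terminal]
21. n3.live = "zzwk"  ["z" ++ S.mk]
22. n3.wid = 13  [A.acc + f.fin - 24]
23. n10.acc = 16  [S₀.cnt + 16]
24. n10.lim = "vp"  ["vp"]
25. n11.cnt = 19  [len(A.lim) + 17]
26. n12.mk = 4  [terminal]
27. n11.val = "wk"  ["wk"]
28. n10.live = "wkvp"  [D.val ++ A.lim]
29. n10.wid = 0  [A.acc - 16]
30. n0.hot = 26  [A₀.wid + S₁.hot - 14]
31. n0.mk = "uzzwk"  ["u" ++ A₀.live]
32. n0.acc = 18  [S₀.cnt + 18]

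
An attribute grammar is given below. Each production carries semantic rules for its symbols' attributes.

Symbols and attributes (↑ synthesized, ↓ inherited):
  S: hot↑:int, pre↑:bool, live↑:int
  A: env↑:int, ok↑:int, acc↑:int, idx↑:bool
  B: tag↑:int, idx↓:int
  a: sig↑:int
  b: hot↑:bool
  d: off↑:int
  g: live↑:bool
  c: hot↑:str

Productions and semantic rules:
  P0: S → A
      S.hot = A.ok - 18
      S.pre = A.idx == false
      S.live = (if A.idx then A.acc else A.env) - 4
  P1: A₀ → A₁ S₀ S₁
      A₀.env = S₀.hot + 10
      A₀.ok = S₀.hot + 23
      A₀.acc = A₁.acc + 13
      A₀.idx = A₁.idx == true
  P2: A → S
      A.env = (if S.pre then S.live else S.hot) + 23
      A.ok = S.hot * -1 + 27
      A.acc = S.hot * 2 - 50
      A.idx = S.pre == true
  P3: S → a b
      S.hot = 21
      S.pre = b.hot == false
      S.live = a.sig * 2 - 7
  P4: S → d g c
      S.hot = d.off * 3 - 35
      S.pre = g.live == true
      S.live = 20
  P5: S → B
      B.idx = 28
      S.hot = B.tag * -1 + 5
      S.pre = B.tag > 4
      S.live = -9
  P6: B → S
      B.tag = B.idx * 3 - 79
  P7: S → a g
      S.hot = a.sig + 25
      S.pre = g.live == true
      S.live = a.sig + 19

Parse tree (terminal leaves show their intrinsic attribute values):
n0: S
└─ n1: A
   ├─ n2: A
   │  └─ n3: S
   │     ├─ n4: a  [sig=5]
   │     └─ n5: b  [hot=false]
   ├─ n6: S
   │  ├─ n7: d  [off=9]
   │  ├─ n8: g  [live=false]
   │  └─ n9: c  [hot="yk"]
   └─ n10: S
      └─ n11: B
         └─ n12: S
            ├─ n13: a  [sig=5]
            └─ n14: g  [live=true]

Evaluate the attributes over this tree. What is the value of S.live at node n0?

1

1. n4.sig = 5  [terminal]
2. n5.hot = false  [terminal]
3. n3.hot = 21  [21]
4. n3.pre = true  [b.hot == false]
5. n3.live = 3  [a.sig * 2 - 7]
6. n2.env = 26  [(if S.pre then S.live else S.hot) + 23]
7. n2.ok = 6  [S.hot * -1 + 27]
8. n2.acc = -8  [S.hot * 2 - 50]
9. n2.idx = true  [S.pre == true]
10. n7.off = 9  [terminal]
11. n8.live = false  [terminal]
12. n9.hot = "yk"  [terminal]
13. n6.hot = -8  [d.off * 3 - 35]
14. n6.pre = false  [g.live == true]
15. n6.live = 20  [20]
16. n11.idx = 28  [28]
17. n13.sig = 5  [terminal]
18. n14.live = true  [terminal]
19. n12.hot = 30  [a.sig + 25]
20. n12.pre = true  [g.live == true]
21. n12.live = 24  [a.sig + 19]
22. n11.tag = 5  [B.idx * 3 - 79]
23. n10.hot = 0  [B.tag * -1 + 5]
24. n10.pre = true  [B.tag > 4]
25. n10.live = -9  [-9]
26. n1.env = 2  [S₀.hot + 10]
27. n1.ok = 15  [S₀.hot + 23]
28. n1.acc = 5  [A₁.acc + 13]
29. n1.idx = true  [A₁.idx == true]
30. n0.hot = -3  [A.ok - 18]
31. n0.pre = false  [A.idx == false]
32. n0.live = 1  [(if A.idx then A.acc else A.env) - 4]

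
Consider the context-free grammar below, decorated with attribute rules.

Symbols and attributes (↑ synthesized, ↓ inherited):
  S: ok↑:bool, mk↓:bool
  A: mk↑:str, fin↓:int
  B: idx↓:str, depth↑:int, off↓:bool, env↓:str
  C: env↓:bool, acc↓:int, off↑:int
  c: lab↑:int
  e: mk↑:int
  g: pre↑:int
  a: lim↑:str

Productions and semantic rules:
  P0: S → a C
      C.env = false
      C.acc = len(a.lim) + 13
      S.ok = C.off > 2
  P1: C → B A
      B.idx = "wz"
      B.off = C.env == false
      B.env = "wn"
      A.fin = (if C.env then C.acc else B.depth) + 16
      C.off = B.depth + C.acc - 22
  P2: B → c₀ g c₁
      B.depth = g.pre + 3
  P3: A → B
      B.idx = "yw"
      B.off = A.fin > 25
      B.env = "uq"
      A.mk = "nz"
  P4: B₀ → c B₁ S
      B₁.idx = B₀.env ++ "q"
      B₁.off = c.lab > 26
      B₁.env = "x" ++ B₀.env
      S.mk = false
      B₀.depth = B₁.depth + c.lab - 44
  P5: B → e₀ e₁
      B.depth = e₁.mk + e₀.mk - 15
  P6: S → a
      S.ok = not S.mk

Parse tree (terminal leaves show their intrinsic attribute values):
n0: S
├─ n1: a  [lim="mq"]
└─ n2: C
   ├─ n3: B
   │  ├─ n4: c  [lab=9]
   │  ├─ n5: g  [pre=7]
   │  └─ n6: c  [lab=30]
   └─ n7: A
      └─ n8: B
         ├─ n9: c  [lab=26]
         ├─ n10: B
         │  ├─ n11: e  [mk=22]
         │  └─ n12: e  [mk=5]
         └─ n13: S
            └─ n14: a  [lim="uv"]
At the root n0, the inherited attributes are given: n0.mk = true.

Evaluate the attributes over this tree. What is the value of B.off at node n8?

1. n0.mk = true  [given at root]
2. n1.lim = "mq"  [terminal]
3. n2.env = false  [false]
4. n2.acc = 15  [len(a.lim) + 13]
5. n3.idx = "wz"  ["wz"]
6. n3.off = true  [C.env == false]
7. n3.env = "wn"  ["wn"]
8. n4.lab = 9  [terminal]
9. n5.pre = 7  [terminal]
10. n6.lab = 30  [terminal]
11. n3.depth = 10  [g.pre + 3]
12. n7.fin = 26  [(if C.env then C.acc else B.depth) + 16]
13. n8.idx = "yw"  ["yw"]
14. n8.off = true  [A.fin > 25]
15. n8.env = "uq"  ["uq"]
16. n9.lab = 26  [terminal]
17. n10.idx = "uqq"  [B₀.env ++ "q"]
18. n10.off = false  [c.lab > 26]
19. n10.env = "xuq"  ["x" ++ B₀.env]
20. n11.mk = 22  [terminal]
21. n12.mk = 5  [terminal]
22. n10.depth = 12  [e₁.mk + e₀.mk - 15]
23. n13.mk = false  [false]
24. n14.lim = "uv"  [terminal]
25. n13.ok = true  [not S.mk]
26. n8.depth = -6  [B₁.depth + c.lab - 44]
27. n7.mk = "nz"  ["nz"]
28. n2.off = 3  [B.depth + C.acc - 22]
29. n0.ok = true  [C.off > 2]

true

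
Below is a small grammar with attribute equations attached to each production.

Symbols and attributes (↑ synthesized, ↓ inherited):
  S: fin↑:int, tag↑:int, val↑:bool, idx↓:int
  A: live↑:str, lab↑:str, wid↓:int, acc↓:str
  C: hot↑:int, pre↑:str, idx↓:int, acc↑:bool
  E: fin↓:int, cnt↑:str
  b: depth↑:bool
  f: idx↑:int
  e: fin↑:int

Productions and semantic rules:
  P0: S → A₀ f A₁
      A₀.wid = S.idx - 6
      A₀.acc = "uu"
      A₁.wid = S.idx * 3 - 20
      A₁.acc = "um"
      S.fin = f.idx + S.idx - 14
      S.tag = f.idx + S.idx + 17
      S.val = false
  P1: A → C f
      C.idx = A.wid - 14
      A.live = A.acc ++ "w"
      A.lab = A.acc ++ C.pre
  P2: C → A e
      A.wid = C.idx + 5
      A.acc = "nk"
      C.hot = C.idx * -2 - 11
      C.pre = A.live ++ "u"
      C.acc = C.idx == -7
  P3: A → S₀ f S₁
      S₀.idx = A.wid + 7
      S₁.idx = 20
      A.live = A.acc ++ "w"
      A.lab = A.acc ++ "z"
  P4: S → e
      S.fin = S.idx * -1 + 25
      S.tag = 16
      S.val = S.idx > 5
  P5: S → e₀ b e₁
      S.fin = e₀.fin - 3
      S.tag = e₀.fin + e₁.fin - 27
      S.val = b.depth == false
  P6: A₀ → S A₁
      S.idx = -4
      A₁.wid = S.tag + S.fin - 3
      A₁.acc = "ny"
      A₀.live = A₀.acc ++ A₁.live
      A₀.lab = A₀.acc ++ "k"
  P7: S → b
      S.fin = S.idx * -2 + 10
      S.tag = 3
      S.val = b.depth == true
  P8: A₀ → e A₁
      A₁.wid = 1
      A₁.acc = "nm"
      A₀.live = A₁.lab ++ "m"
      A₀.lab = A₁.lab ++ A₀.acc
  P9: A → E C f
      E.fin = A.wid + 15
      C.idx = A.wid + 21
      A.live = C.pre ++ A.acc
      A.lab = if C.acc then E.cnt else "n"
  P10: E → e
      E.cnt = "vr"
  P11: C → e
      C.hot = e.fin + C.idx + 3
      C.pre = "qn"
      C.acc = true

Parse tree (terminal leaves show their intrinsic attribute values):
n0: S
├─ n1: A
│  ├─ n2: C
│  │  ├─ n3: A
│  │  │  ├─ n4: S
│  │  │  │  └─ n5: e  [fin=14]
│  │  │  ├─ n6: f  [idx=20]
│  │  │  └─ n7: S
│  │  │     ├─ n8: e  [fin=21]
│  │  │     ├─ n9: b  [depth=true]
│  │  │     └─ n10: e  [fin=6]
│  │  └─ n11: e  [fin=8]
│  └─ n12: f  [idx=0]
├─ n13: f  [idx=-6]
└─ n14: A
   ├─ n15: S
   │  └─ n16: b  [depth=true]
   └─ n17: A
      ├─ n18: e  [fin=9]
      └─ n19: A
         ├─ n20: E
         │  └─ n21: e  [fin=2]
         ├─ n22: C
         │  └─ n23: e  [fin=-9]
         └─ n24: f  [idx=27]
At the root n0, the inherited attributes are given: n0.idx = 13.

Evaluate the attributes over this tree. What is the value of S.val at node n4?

1. n0.idx = 13  [given at root]
2. n1.wid = 7  [S.idx - 6]
3. n1.acc = "uu"  ["uu"]
4. n2.idx = -7  [A.wid - 14]
5. n3.wid = -2  [C.idx + 5]
6. n3.acc = "nk"  ["nk"]
7. n4.idx = 5  [A.wid + 7]
8. n5.fin = 14  [terminal]
9. n4.fin = 20  [S.idx * -1 + 25]
10. n4.tag = 16  [16]
11. n4.val = false  [S.idx > 5]
12. n6.idx = 20  [terminal]
13. n7.idx = 20  [20]
14. n8.fin = 21  [terminal]
15. n9.depth = true  [terminal]
16. n10.fin = 6  [terminal]
17. n7.fin = 18  [e₀.fin - 3]
18. n7.tag = 0  [e₀.fin + e₁.fin - 27]
19. n7.val = false  [b.depth == false]
20. n3.live = "nkw"  [A.acc ++ "w"]
21. n3.lab = "nkz"  [A.acc ++ "z"]
22. n11.fin = 8  [terminal]
23. n2.hot = 3  [C.idx * -2 - 11]
24. n2.pre = "nkwu"  [A.live ++ "u"]
25. n2.acc = true  [C.idx == -7]
26. n12.idx = 0  [terminal]
27. n1.live = "uuw"  [A.acc ++ "w"]
28. n1.lab = "uunkwu"  [A.acc ++ C.pre]
29. n13.idx = -6  [terminal]
30. n14.wid = 19  [S.idx * 3 - 20]
31. n14.acc = "um"  ["um"]
32. n15.idx = -4  [-4]
33. n16.depth = true  [terminal]
34. n15.fin = 18  [S.idx * -2 + 10]
35. n15.tag = 3  [3]
36. n15.val = true  [b.depth == true]
37. n17.wid = 18  [S.tag + S.fin - 3]
38. n17.acc = "ny"  ["ny"]
39. n18.fin = 9  [terminal]
40. n19.wid = 1  [1]
41. n19.acc = "nm"  ["nm"]
42. n20.fin = 16  [A.wid + 15]
43. n21.fin = 2  [terminal]
44. n20.cnt = "vr"  ["vr"]
45. n22.idx = 22  [A.wid + 21]
46. n23.fin = -9  [terminal]
47. n22.hot = 16  [e.fin + C.idx + 3]
48. n22.pre = "qn"  ["qn"]
49. n22.acc = true  [true]
50. n24.idx = 27  [terminal]
51. n19.live = "qnnm"  [C.pre ++ A.acc]
52. n19.lab = "vr"  [if C.acc then E.cnt else "n"]
53. n17.live = "vrm"  [A₁.lab ++ "m"]
54. n17.lab = "vrny"  [A₁.lab ++ A₀.acc]
55. n14.live = "umvrm"  [A₀.acc ++ A₁.live]
56. n14.lab = "umk"  [A₀.acc ++ "k"]
57. n0.fin = -7  [f.idx + S.idx - 14]
58. n0.tag = 24  [f.idx + S.idx + 17]
59. n0.val = false  [false]

false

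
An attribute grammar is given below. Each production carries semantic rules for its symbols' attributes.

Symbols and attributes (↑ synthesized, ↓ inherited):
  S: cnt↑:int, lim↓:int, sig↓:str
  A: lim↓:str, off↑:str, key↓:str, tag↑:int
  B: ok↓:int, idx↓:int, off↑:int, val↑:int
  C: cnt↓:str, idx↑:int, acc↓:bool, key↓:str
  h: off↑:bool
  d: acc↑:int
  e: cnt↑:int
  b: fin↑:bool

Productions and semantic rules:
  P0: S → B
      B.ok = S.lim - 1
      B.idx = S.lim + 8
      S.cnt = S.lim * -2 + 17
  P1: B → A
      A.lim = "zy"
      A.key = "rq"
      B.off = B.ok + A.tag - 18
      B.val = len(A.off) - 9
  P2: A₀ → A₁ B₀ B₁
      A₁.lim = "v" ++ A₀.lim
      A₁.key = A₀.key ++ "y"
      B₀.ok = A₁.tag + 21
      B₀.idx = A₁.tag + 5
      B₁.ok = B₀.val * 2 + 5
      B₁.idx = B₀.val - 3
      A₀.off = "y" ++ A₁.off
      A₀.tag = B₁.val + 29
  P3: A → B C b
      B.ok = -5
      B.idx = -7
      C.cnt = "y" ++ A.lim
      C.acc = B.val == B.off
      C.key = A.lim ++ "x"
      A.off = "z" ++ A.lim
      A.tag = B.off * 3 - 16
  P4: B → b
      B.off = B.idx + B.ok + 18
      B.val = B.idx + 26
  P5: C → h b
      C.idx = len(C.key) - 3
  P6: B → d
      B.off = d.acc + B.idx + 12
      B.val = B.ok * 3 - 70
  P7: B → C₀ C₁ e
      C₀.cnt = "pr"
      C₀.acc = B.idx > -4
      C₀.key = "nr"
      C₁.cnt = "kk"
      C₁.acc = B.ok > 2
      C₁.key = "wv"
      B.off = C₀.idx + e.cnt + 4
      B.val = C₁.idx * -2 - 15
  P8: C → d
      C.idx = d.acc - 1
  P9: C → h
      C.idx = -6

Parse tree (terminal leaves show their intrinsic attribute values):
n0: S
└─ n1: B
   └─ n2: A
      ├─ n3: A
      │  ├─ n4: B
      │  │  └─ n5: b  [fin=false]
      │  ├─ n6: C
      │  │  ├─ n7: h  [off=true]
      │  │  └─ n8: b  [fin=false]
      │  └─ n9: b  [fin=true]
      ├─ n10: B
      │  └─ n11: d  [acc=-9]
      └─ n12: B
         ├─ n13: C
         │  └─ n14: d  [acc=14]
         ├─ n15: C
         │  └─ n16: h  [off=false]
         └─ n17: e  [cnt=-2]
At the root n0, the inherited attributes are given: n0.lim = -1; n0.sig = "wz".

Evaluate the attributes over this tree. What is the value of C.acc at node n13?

1. n0.lim = -1  [given at root]
2. n0.sig = "wz"  [given at root]
3. n1.ok = -2  [S.lim - 1]
4. n1.idx = 7  [S.lim + 8]
5. n2.lim = "zy"  ["zy"]
6. n2.key = "rq"  ["rq"]
7. n3.lim = "vzy"  ["v" ++ A₀.lim]
8. n3.key = "rqy"  [A₀.key ++ "y"]
9. n4.ok = -5  [-5]
10. n4.idx = -7  [-7]
11. n5.fin = false  [terminal]
12. n4.off = 6  [B.idx + B.ok + 18]
13. n4.val = 19  [B.idx + 26]
14. n6.cnt = "yvzy"  ["y" ++ A.lim]
15. n6.acc = false  [B.val == B.off]
16. n6.key = "vzyx"  [A.lim ++ "x"]
17. n7.off = true  [terminal]
18. n8.fin = false  [terminal]
19. n6.idx = 1  [len(C.key) - 3]
20. n9.fin = true  [terminal]
21. n3.off = "zvzy"  ["z" ++ A.lim]
22. n3.tag = 2  [B.off * 3 - 16]
23. n10.ok = 23  [A₁.tag + 21]
24. n10.idx = 7  [A₁.tag + 5]
25. n11.acc = -9  [terminal]
26. n10.off = 10  [d.acc + B.idx + 12]
27. n10.val = -1  [B.ok * 3 - 70]
28. n12.ok = 3  [B₀.val * 2 + 5]
29. n12.idx = -4  [B₀.val - 3]
30. n13.cnt = "pr"  ["pr"]
31. n13.acc = false  [B.idx > -4]
32. n13.key = "nr"  ["nr"]
33. n14.acc = 14  [terminal]
34. n13.idx = 13  [d.acc - 1]
35. n15.cnt = "kk"  ["kk"]
36. n15.acc = true  [B.ok > 2]
37. n15.key = "wv"  ["wv"]
38. n16.off = false  [terminal]
39. n15.idx = -6  [-6]
40. n17.cnt = -2  [terminal]
41. n12.off = 15  [C₀.idx + e.cnt + 4]
42. n12.val = -3  [C₁.idx * -2 - 15]
43. n2.off = "yzvzy"  ["y" ++ A₁.off]
44. n2.tag = 26  [B₁.val + 29]
45. n1.off = 6  [B.ok + A.tag - 18]
46. n1.val = -4  [len(A.off) - 9]
47. n0.cnt = 19  [S.lim * -2 + 17]

false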